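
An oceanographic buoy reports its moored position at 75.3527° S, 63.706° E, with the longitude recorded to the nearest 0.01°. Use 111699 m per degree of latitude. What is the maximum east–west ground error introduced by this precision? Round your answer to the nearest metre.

Rounding to 2 decimal places leaves the longitude within ±0.005° of the true value.
At latitude 75.3527° a degree of longitude spans 111699 m × cos 75.3527° = 111699 × 0.2529 ≈ 28245.1 m.
East–west error: 0.005° × 28245.1 m/° ≈ 141.226 m.

141 metres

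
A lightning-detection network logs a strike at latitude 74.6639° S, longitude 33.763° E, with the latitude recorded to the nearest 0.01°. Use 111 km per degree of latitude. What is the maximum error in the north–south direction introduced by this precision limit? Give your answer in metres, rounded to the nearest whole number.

555 metres

Rounding to 2 decimal places leaves the latitude within ±0.005° of the true value.
So the N–S error is at most 0.005 × 111000 = 555 m.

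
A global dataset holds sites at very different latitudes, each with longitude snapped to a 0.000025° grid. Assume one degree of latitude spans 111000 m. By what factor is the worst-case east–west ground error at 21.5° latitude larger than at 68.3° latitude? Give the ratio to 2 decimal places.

With a 0.000025° grid the true value lies within half a step, ±0.000025°/2 = ±1.25e-05°, of the stored one.
Error at 21.5° = 1.25e-05° × 111000 × cos 21.5° ≈ 1.3875 × 0.9304 = 1.291 m.
Error at 68.3° = 1.25e-05° × 111000 × cos 68.3° ≈ 1.3875 × 0.3697 = 0.51302 m.
The ratio reduces to cos 21.5° / cos 68.3° = 0.9304/0.3697 ≈ 2.5164.

2.52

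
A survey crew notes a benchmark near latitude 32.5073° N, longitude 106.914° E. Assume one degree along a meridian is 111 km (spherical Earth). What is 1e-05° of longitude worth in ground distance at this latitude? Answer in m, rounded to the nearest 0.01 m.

One degree of longitude here spans 111000 × cos 32.5073° = 111000 × 0.8433 ≈ 93608.9 m; 1e-05° of that is 0.936089 m.

0.94 m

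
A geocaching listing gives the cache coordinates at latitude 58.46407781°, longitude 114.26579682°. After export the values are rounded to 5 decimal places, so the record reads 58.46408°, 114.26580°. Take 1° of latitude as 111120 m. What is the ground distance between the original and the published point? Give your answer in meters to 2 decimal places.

Δlat = 58.46407781 − 58.46408 = -0.00000219°; Δlon = 114.26579682 − 114.26580 = -0.00000318°.
N–S: -0.00000219° × 111120 m/° = -0.243353 m.
East–west at this latitude: -0.00000318° × 111120 × cos 58.4641° ≈ -0.00000318 × 58119.4 = -0.18482 m.
Distance: √(0.243353² + 0.18482²) ≈ 0.30558 m.

0.31 meters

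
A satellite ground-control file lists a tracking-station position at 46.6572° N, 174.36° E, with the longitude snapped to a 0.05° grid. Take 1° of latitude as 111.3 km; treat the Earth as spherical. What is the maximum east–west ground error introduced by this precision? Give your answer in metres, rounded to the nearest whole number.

With a 0.05° grid the true value lies within half a step, ±0.05°/2 = ±0.025°, of the stored one.
One degree of longitude at 46.6572° is 111300 × cos 46.6572° ≈ 111300 × 0.6864 = 76392.1 m.
Maximum E–W displacement: 0.025 × 76392.1 = 1909.8 m.

1910 metres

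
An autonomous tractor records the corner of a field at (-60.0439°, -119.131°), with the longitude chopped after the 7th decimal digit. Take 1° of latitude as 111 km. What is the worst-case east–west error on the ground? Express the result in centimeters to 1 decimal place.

Truncating at 7 decimal places can drop up to a full unit in the last place, so the longitude may be off by as much as 1e-07°.
One degree of longitude at 60.0439° is 111000 × cos 60.0439° ≈ 111000 × 0.4993 = 55426.3 m.
So at most 1e-07° × 55426.3 ≈ 0.00554263 m east–west.
That is 0.00554263 m = 0.55426 cm.

0.6 centimeters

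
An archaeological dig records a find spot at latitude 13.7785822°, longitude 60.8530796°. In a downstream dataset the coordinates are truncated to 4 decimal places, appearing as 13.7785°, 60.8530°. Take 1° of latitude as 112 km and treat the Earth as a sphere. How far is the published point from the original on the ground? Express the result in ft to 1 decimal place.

41.5 ft

The latitude changed by +0.0000822° and the longitude by +0.0000796°.
N–S: 0.0000822° × 112000 m/° = 9.2064 m.
East–west at this latitude: 0.0000796° × 112000 × cos 13.7785° ≈ 0.0000796 × 108777 = 8.65865 m.
Distance: √(9.2064² + 8.65865²) ≈ 12.6384 m.
Converting: 12.6384 m × 3.2808 ft/m ≈ 41.465 ft.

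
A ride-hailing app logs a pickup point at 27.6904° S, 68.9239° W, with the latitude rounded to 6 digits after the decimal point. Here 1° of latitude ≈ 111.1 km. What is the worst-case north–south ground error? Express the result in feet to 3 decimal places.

Rounding to 6 decimal places leaves the latitude within ±5e-07° of the true value.
Along the meridian that is 5e-07° × 111100 m/° = 0.05555 m.
Converting: 0.05555 m × 3.2808 ft/m ≈ 0.18225 ft.

0.182 feet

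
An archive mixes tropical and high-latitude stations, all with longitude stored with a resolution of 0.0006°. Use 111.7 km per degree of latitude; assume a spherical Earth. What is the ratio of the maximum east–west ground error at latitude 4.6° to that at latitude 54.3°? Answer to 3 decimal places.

With a 0.0006° grid the true value lies within half a step, ±0.0006°/2 = ±0.0003°, of the stored one.
At 4.6°: 0.0003° × 111700 × cos 4.6° = 0.0003 × 111700 × 0.9968 ≈ 33.402 m.
Error at 54.3° = 0.0003° × 111700 × cos 54.3° ≈ 33.51 × 0.5835 = 19.554 m.
The ratio reduces to cos 4.6° / cos 54.3° = 0.9968/0.5835 ≈ 1.7082.

1.708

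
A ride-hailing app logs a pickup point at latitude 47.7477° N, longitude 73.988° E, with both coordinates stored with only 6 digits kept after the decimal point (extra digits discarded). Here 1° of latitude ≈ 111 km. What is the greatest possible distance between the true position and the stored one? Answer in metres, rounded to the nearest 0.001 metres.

0.134 metres

Truncating at 6 decimal places can drop up to a full unit in the last place, so each coordinate may be off by as much as 1e-06°.
N–S: 1e-06° × 111000 m/° = 0.111 m.
East–west component at 47.7477°: 1e-06° × 111000 × cos 47.7477° ≈ 1e-06 × 74636 ≈ 0.074636 m.
Combining orthogonally: (0.111² + 0.074636²)^½ ≈ 0.133759 m.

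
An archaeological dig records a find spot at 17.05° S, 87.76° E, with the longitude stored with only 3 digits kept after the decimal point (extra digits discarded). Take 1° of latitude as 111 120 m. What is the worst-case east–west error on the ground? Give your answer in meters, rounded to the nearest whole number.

106 meters

Truncating at 3 decimal places can drop up to a full unit in the last place, so the longitude may be off by as much as 0.001°.
At latitude 17.05° a degree of longitude spans 111120 m × cos 17.05° = 111120 × 0.9560 ≈ 106236 m.
Maximum E–W displacement: 0.001 × 106236 = 106.236 m.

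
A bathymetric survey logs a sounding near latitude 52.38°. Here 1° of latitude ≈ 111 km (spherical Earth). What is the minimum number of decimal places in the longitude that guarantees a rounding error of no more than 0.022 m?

At 52.38° one degree of longitude covers 111000 × cos 52.38° ≈ 111000 × 0.6104 ≈ 67756.8 m.
Rounding to N decimal places gives at most 0.5 × 10⁻ᴺ degrees of error, i.e. 0.5 × 10⁻ᴺ × 67756.8 m.
Need 0.5 × 67756.8 × 10⁻ᴺ ≤ 0.022 → 10⁻ᴺ ≤ 6.494e-07, so N ≥ 6.19.
At 6 places the error can reach 0.0339 m, but 7 places keeps it to 0.00339 m.

7 decimal places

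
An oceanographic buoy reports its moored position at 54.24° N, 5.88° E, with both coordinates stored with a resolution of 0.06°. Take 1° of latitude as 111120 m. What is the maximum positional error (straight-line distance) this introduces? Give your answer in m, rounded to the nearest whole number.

3861 m

With a 0.06° grid the true value lies within half a step, ±0.06°/2 = ±0.03°, of the stored one.
N–S: 0.03° × 111120 m/° = 3333.6 m.
E–W at 54.24°: 0.03° × 111120 × cos 54.24° = 0.03 × 111120 × 0.5844 ≈ 1948.13 m.
Worst case both components are at the extreme and orthogonal: √(3333.6² + 1948.13²) ≈ 3861.1 m.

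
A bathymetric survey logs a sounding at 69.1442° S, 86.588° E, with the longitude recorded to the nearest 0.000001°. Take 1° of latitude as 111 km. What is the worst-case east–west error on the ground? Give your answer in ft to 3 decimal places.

0.065 ft

Rounding to 6 decimal places leaves the longitude within ±5e-07° of the true value.
Parallels shrink by cos φ, so at 69.1442° a degree of longitude is 111000 × 0.3560 ≈ 39517.9 m.
So at most 5e-07° × 39517.9 ≈ 0.019759 m east–west.
Converting: 0.019759 m × 3.2808 ft/m ≈ 0.064826 ft.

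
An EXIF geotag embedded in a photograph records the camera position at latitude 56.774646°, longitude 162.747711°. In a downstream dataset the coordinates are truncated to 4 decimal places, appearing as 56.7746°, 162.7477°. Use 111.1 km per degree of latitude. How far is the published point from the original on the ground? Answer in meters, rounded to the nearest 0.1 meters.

5.2 meters

Δlat = 56.774646 − 56.7746 = +0.000046°; Δlon = 162.747711 − 162.7477 = +0.000011°.
North–south shift: 0.000046 × 111100 = 5.1106 m.
East–west at this latitude: 0.000011° × 111100 × cos 56.7746° ≈ 0.000011 × 60875.5 = 0.66963 m.
Distance: √(5.1106² + 0.66963²) ≈ 5.15428 m.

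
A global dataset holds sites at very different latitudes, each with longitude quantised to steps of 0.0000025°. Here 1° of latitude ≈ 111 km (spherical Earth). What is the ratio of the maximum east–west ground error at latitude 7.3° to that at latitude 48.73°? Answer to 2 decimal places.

1.50

With a 0.0000025° grid the true value lies within half a step, ±0.0000025°/2 = ±1.25e-06°, of the stored one.
At 7.3°: 1.25e-06° × 111000 × cos 7.3° = 1.25e-06 × 111000 × 0.9919 ≈ 0.13763 m.
At 48.73°: 1.25e-06° × 111000 × cos 48.73° = 1.25e-06 × 111000 × 0.6596 ≈ 0.091521 m.
The ratio reduces to cos 7.3° / cos 48.73° = 0.9919/0.6596 ≈ 1.5038.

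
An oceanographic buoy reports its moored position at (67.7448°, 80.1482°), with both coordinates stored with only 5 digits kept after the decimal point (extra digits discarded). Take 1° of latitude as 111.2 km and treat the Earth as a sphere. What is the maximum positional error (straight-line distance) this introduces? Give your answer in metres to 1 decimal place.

1.2 metres

Truncating at 5 decimal places can drop up to a full unit in the last place, so each coordinate may be off by as much as 1e-05°.
N–S: 1e-05° × 111200 m/° = 1.112 m.
East–west component at 67.7448°: 1e-05° × 111200 × cos 67.7448° ≈ 1e-05 × 42115.1 ≈ 0.421151 m.
The two errors are perpendicular, so the maximum displacement is √(1.112² + 0.421151²) ≈ 1.18908 m.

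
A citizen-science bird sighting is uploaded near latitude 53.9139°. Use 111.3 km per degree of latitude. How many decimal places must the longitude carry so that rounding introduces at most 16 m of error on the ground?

At 53.9139° one degree of longitude covers 111300 × cos 53.9139° ≈ 111300 × 0.5890 ≈ 65555.7 m.
Rounding to N decimal places gives at most 0.5 × 10⁻ᴺ degrees of error, i.e. 0.5 × 10⁻ᴺ × 65555.7 m.
Need 0.5 × 65555.7 × 10⁻ᴺ ≤ 16 → 10⁻ᴺ ≤ 4.881e-04, so N ≥ 3.31.
So 4 decimal places suffice (3.28 m); 3 would allow up to 32.8 m.

4 decimal places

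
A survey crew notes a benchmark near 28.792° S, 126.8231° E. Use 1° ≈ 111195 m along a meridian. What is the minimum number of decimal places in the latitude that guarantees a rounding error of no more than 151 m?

One degree of latitude covers 111195 m.
With N decimal places the half-ulp bound is 0.5·10⁻ᴺ°, or 0.5·10⁻ᴺ × 111195 m on the ground.
Setting 55597.5 × 10⁻ᴺ ≤ 151 gives 10ᴺ ≥ 368.2, i.e. N ≥ 2.57.
So 3 decimal places suffice (55.6 m); 2 would allow up to 556 m.

3 decimal places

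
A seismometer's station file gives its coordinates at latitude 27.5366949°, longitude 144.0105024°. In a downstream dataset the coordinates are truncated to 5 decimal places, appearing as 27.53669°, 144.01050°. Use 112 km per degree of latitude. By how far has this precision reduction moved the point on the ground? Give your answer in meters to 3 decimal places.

Δlat = 27.5366949 − 27.53669 = +0.0000049°; Δlon = 144.0105024 − 144.01050 = +0.0000024°.
North–south shift: 0.0000049 × 112000 = 0.5488 m.
East–west at this latitude: 0.0000024° × 112000 × cos 27.5367° ≈ 0.0000024 × 99312.1 = 0.238349 m.
Distance: √(0.5488² + 0.238349²) ≈ 0.598324 m.

0.598 meters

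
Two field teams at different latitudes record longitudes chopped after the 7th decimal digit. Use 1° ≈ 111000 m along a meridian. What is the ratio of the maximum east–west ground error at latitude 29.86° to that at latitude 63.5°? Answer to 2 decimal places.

Truncating at 7 decimal places can drop up to a full unit in the last place, so the longitude may be off by as much as 1e-07°.
At 29.86°: 1e-07° × 111000 × cos 29.86° = 1e-07 × 111000 × 0.8672 ≈ 0.0096264 m.
At 63.5°: 1e-07° × 111000 × cos 63.5° = 1e-07 × 111000 × 0.4462 ≈ 0.0049528 m.
The ratio reduces to cos 29.86° / cos 63.5° = 0.8672/0.4462 ≈ 1.9436.

1.94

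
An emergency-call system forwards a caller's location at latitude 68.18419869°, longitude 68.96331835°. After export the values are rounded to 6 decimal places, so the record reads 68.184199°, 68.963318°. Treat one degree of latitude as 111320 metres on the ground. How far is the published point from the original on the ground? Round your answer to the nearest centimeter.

4 centimeters

The latitude changed by -0.00000031° and the longitude by +0.00000035°.
North–south shift: -0.00000031 × 111320 = -0.0345092 m.
East–west at this latitude: 0.00000035° × 111320 × cos 68.1842° ≈ 0.00000035 × 41369.2 = 0.0144792 m.
Distance: √(0.0345092² + 0.0144792²) ≈ 0.0374237 m.
That is 0.0374237 m = 3.7424 cm.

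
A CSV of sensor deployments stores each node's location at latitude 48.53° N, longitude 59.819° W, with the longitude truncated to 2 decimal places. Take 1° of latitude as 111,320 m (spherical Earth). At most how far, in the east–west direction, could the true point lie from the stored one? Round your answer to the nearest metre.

Truncating at 2 decimal places can drop up to a full unit in the last place, so the longitude may be off by as much as 0.01°.
At latitude 48.53° a degree of longitude spans 111320 m × cos 48.53° = 111320 × 0.6622 ≈ 73719.2 m.
East–west error: 0.01° × 73719.2 m/° ≈ 737.192 m.

737 metres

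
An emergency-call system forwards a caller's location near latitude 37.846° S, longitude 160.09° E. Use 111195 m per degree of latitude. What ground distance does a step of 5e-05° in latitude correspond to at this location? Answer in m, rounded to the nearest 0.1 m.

5e-05° × 111195 m/° = 5.55975 m.

5.6 m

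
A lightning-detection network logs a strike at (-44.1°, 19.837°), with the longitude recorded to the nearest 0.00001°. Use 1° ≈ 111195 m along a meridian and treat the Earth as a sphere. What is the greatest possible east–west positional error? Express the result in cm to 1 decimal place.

39.9 cm

Rounding to 5 decimal places leaves the longitude within ±5e-06° of the true value.
One degree of longitude at 44.1° is 111195 × cos 44.1° ≈ 111195 × 0.7181 = 79852.1 m.
Maximum E–W displacement: 5e-06 × 79852.1 = 0.39926 m.
That is 0.39926 m = 39.926 cm.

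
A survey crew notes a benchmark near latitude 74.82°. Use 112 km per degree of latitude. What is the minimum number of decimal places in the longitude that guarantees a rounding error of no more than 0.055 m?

At 74.82° one degree of longitude covers 112000 × cos 74.82° ≈ 112000 × 0.2619 ≈ 29327.5 m.
Rounding to N decimal places gives at most 0.5 × 10⁻ᴺ degrees of error, i.e. 0.5 × 10⁻ᴺ × 29327.5 m.
Setting 14663.7 × 10⁻ᴺ ≤ 0.055 gives 10ᴺ ≥ 2.666e+05, i.e. N ≥ 5.43.
At 5 places the error can reach 0.147 m, but 6 places keeps it to 0.0147 m.

6 decimal places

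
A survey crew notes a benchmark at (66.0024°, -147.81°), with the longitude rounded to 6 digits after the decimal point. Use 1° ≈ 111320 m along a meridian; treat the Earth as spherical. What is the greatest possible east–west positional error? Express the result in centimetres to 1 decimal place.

Rounding to 6 decimal places leaves the longitude within ±5e-07° of the true value.
Parallels shrink by cos φ, so at 66.0024° a degree of longitude is 111320 × 0.4067 ≈ 45273.7 m.
East–west error: 5e-07° × 45273.7 m/° ≈ 0.0226368 m.
That is 0.0226368 m = 2.2637 cm.

2.3 centimetres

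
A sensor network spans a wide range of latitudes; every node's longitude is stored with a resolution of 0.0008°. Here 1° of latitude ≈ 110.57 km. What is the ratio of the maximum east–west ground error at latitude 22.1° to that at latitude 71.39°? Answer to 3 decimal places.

With a 0.0008° grid the true value lies within half a step, ±0.0008°/2 = ±0.0004°, of the stored one.
At 22.1°: 0.0004° × 110570 × cos 22.1° = 0.0004 × 110570 × 0.9265 ≈ 40.979 m.
At 71.39°: 0.0004° × 110570 × cos 71.39° = 0.0004 × 110570 × 0.3191 ≈ 14.114 m.
Ratio: 40.979 / 14.114 = cos 22.1° / cos 71.39° ≈ 2.9033.

2.903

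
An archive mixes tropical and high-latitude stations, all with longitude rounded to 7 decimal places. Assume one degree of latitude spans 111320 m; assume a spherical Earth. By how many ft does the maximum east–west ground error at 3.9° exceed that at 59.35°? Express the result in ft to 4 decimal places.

0.0089 ft

Rounding to 7 decimal places leaves the longitude within ±5e-08° of the true value.
Error at 3.9° = 5e-08° × 111320 × cos 3.9° ≈ 0.005566 × 0.9977 = 0.0055531 m.
At 59.35°: 5e-08° × 111320 × cos 59.35° = 5e-08 × 111320 × 0.5098 ≈ 0.0028375 m.
So the lower-latitude error exceeds the higher by 0.0055531 − 0.0028375 = 0.0027156 m.
Converting: 0.00271561 m × 3.2808 ft/m ≈ 0.0089095 ft.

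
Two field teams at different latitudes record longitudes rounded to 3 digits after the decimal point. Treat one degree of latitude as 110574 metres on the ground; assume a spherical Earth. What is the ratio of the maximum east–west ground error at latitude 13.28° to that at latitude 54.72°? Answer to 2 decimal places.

1.69

Rounding to 3 decimal places leaves the longitude within ±0.0005° of the true value.
At 13.28°: 0.0005° × 110574 × cos 13.28° = 0.0005 × 110574 × 0.9733 ≈ 53.809 m.
At 54.72°: 0.0005° × 110574 × cos 54.72° = 0.0005 × 110574 × 0.5776 ≈ 31.932 m.
Ratio: 53.809 / 31.932 = cos 13.28° / cos 54.72° ≈ 1.6851.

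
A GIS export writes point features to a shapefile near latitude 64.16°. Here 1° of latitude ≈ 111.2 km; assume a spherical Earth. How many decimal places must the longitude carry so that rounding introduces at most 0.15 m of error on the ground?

6

At 64.16° one degree of longitude covers 111200 × cos 64.16° ≈ 111200 × 0.4359 ≈ 48467.6 m.
N decimal places → at most half a unit in the last place, 0.5 × 10⁻ᴺ° = 48467.6/2 × 10⁻ᴺ m.
Need 0.5 × 48467.6 × 10⁻ᴺ ≤ 0.15 → 10⁻ᴺ ≤ 6.190e-06, so N ≥ 5.21.
N = 5 would give 0.242 m (too coarse); N = 6 gives 0.0242 m ≤ 0.15 m.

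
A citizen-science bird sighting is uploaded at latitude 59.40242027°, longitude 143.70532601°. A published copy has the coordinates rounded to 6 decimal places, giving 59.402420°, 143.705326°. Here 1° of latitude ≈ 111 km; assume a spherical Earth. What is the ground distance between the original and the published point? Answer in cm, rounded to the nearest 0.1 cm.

The latitude changed by +0.00000027° and the longitude by +0.00000001°.
N–S: 0.00000027° × 111000 m/° = 0.02997 m.
East–west at this latitude: 0.00000001° × 111000 × cos 59.4024° ≈ 0.00000001 × 56499.6 = 0.000564994 m.
Hypotenuse of the two orthogonal shifts: √(0.02997² + 0.000564994²) = 0.0299753 m.
That is 0.0299753 m = 2.9975 cm.

3.0 cm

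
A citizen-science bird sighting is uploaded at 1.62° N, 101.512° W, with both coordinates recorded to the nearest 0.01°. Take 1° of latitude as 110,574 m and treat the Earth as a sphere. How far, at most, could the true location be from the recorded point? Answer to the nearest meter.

782 meters

Rounding to 2 decimal places leaves each coordinate within ±0.005° of the true value.
Latitude error → 0.005 × 110574 = 552.87 m along the meridian.
East–west component at 1.62°: 0.005° × 110574 × cos 1.62° ≈ 0.005 × 110530 ≈ 552.649 m.
Worst case both components are at the extreme and orthogonal: √(552.87² + 552.649²) ≈ 781.72 m.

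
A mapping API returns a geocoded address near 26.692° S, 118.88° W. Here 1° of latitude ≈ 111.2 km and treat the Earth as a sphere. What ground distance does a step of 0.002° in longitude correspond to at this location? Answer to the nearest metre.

0.002° of longitude at 26.692° is 0.002 × 111200 × cos 26.692° ≈ 0.002 × 99349.9 = 198.7 m.

199 metres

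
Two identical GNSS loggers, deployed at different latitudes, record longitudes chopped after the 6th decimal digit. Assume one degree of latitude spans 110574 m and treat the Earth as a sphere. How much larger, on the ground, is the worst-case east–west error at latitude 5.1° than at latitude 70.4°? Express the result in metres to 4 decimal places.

Truncating at 6 decimal places can drop up to a full unit in the last place, so the longitude may be off by as much as 1e-06°.
Error at 5.1° = 1e-06° × 110574 × cos 5.1° ≈ 0.11057 × 0.9960 = 0.11014 m.
At 70.4°: 1e-06° × 110574 × cos 70.4° = 1e-06 × 110574 × 0.3355 ≈ 0.037092 m.
So the lower-latitude error exceeds the higher by 0.11014 − 0.037092 = 0.073044 m.

0.0730 metres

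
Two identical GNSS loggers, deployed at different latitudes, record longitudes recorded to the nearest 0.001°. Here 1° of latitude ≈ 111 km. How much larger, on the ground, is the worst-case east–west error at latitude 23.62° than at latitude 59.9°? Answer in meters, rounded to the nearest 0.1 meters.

Rounding to 3 decimal places leaves the longitude within ±0.0005° of the true value.
Error at 23.62° = 0.0005° × 111000 × cos 23.62° ≈ 55.5 × 0.9162 = 50.85 m.
At 59.9°: 0.0005° × 111000 × cos 59.9° = 0.0005 × 111000 × 0.5015 ≈ 27.834 m.
Difference: 50.85 − 27.834 = 23.017 m.

23.0 meters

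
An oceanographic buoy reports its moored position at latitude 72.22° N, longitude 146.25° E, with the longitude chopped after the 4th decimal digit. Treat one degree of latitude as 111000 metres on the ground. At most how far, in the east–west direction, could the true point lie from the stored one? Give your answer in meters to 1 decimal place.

Truncating at 4 decimal places can drop up to a full unit in the last place, so the longitude may be off by as much as 0.0001°.
At latitude 72.22° a degree of longitude spans 111000 m × cos 72.22° = 111000 × 0.3054 ≈ 33895.3 m.
Maximum E–W displacement: 0.0001 × 33895.3 = 3.38953 m.

3.4 meters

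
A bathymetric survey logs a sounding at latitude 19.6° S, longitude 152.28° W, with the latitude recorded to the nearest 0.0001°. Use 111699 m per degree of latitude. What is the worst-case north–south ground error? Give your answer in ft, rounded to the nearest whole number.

18 ft

Rounding to 4 decimal places leaves the latitude within ±5e-05° of the true value.
So the N–S error is at most 5e-05 × 111699 = 5.58495 m.
Converting: 5.58495 m × 3.2808 ft/m ≈ 18.323 ft.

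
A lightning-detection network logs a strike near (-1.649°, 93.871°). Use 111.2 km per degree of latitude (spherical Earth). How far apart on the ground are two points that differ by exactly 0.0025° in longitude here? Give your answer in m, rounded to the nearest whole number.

One degree of longitude here spans 111200 × cos 1.649° = 111200 × 0.9996 ≈ 111154 m; 0.0025° of that is 277.885 m.

278 m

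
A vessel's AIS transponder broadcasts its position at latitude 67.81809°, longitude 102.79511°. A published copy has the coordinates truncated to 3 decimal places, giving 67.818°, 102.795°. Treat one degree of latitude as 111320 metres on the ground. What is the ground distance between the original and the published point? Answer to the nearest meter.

11 meters

The latitude changed by +0.00009° and the longitude by +0.00011°.
North–south shift: 0.00009 × 111320 = 10.0188 m.
E–W at 67.818°: 0.00011° × 111320 × cos 67.818° = 0.00011 × 111320 × 0.3775 ≈ 4.62317 m.
Distance: √(10.0188² + 4.62317²) ≈ 11.034 m.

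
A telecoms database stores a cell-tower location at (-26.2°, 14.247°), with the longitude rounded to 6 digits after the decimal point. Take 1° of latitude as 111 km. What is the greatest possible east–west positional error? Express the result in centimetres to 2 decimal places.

4.98 centimetres

Rounding to 6 decimal places leaves the longitude within ±5e-07° of the true value.
One degree of longitude at 26.2° is 111000 × cos 26.2° ≈ 111000 × 0.8973 = 99595.7 m.
So at most 5e-07° × 99595.7 ≈ 0.0497978 m east–west.
That is 0.0497978 m = 4.9798 cm.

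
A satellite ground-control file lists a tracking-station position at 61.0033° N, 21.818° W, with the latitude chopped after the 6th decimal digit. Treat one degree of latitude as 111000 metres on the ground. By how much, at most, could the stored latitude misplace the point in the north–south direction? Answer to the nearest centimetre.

11 centimetres

Truncating at 6 decimal places can drop up to a full unit in the last place, so the latitude may be off by as much as 1e-06°.
North–south distance: 1e-06° × 111000 m/° = 0.111 m.
That is 0.111 m = 11.1 cm.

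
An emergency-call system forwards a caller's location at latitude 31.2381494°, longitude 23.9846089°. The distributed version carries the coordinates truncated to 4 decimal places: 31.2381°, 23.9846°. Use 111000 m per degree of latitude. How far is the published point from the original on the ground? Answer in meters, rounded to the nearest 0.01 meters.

5.55 meters

The latitude changed by +0.0000494° and the longitude by +0.0000089°.
N–S: 0.0000494° × 111000 m/° = 5.4834 m.
E–W at 31.2381°: 0.0000089° × 111000 × cos 31.2381° = 0.0000089 × 111000 × 0.8550 ≈ 0.844674 m.
Distance: √(5.4834² + 0.844674²) ≈ 5.54808 m.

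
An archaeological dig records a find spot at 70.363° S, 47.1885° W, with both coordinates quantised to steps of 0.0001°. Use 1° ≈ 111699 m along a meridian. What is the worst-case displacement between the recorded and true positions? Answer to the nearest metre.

6 metres

With a 0.0001° grid the true value lies within half a step, ±0.0001°/2 = ±5e-05°, of the stored one.
Latitude error → 5e-05 × 111699 = 5.58495 m along the meridian.
Longitude error → 5e-05 × 111699 × cos 70.363° = 5e-05 × 111699 × 0.3361 ≈ 1.87688 m.
Combining orthogonally: (5.58495² + 1.87688²)^½ ≈ 5.89189 m.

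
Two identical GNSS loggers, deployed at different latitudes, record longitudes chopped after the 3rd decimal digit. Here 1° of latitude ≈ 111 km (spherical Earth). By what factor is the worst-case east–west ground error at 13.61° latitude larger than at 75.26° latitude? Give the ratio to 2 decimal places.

Truncating at 3 decimal places can drop up to a full unit in the last place, so the longitude may be off by as much as 0.001°.
At 13.61°: 0.001° × 111000 × cos 13.61° = 0.001 × 111000 × 0.9719 ≈ 107.88 m.
At 75.26°: 0.001° × 111000 × cos 75.26° = 0.001 × 111000 × 0.2544 ≈ 28.242 m.
The ratio reduces to cos 13.61° / cos 75.26° = 0.9719/0.2544 ≈ 3.8199.

3.82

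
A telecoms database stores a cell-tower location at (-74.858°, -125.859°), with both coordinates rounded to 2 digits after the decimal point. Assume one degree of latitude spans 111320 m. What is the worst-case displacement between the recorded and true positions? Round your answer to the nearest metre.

Rounding to 2 decimal places leaves each coordinate within ±0.005° of the true value.
N–S: 0.005° × 111320 m/° = 556.6 m.
East–west component at 74.858°: 0.005° × 111320 × cos 74.858° ≈ 0.005 × 29078.1 ≈ 145.391 m.
The two errors are perpendicular, so the maximum displacement is √(556.6² + 145.391²) ≈ 575.276 m.

575 metres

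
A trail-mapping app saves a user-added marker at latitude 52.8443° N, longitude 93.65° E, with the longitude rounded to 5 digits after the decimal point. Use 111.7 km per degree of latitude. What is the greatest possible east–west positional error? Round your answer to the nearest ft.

Rounding to 5 decimal places leaves the longitude within ±5e-06° of the true value.
One degree of longitude at 52.8443° is 111700 × cos 52.8443° ≈ 111700 × 0.6040 = 67464.9 m.
So at most 5e-06° × 67464.9 ≈ 0.337325 m east–west.
In feet: 0.337325 m ÷ 0.3048 ≈ 1.1067 ft.

1 ft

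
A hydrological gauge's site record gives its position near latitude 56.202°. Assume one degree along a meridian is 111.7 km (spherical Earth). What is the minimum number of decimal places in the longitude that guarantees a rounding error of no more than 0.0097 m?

7 decimal places

At 56.202° one degree of longitude covers 111700 × cos 56.202° ≈ 111700 × 0.5563 ≈ 62135 m.
Rounding to N decimal places gives at most 0.5 × 10⁻ᴺ degrees of error, i.e. 0.5 × 10⁻ᴺ × 62135 m.
Setting 31067.5 × 10⁻ᴺ ≤ 0.0097 gives 10ᴺ ≥ 3.203e+06, i.e. N ≥ 6.51.
So 7 decimal places suffice (0.00311 m); 6 would allow up to 0.0311 m.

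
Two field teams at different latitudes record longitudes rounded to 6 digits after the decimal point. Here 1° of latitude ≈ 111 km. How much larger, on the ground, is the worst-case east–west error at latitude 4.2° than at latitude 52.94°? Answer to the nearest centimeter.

2 centimeters

Rounding to 6 decimal places leaves the longitude within ±5e-07° of the true value.
At 4.2°: 5e-07° × 111000 × cos 4.2° = 5e-07 × 111000 × 0.9973 ≈ 0.055351 m.
Error at 52.94° = 5e-07° × 111000 × cos 52.94° ≈ 0.0555 × 0.6027 = 0.033447 m.
Difference: 0.055351 − 0.033447 = 0.021904 m.
That is 0.0219038 m = 2.1904 cm.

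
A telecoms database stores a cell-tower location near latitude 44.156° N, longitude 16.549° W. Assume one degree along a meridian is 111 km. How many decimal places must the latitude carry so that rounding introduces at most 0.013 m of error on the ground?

7

One degree of latitude covers 111000 m.
With N decimal places the half-ulp bound is 0.5·10⁻ᴺ°, or 0.5·10⁻ᴺ × 111000 m on the ground.
Setting 55500 × 10⁻ᴺ ≤ 0.013 gives 10ᴺ ≥ 4.269e+06, i.e. N ≥ 6.63.
So 7 decimal places suffice (0.00555 m); 6 would allow up to 0.0555 m.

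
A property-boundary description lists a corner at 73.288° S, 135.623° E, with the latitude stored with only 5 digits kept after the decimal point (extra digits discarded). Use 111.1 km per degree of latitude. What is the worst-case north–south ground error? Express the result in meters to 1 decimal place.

1.1 meters

Truncating at 5 decimal places can drop up to a full unit in the last place, so the latitude may be off by as much as 1e-05°.
Along the meridian that is 1e-05° × 111100 m/° = 1.111 m.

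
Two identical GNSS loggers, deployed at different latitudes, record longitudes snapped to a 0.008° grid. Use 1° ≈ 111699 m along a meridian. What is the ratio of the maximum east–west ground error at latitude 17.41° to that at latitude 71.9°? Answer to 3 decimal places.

3.071

With a 0.008° grid the true value lies within half a step, ±0.008°/2 = ±0.004°, of the stored one.
At 17.41°: 0.004° × 111699 × cos 17.41° = 0.004 × 111699 × 0.9542 ≈ 426.33 m.
At 71.9°: 0.004° × 111699 × cos 71.9° = 0.004 × 111699 × 0.3107 ≈ 138.81 m.
Ratio: 426.33 / 138.81 = cos 17.41° / cos 71.9° ≈ 3.0713.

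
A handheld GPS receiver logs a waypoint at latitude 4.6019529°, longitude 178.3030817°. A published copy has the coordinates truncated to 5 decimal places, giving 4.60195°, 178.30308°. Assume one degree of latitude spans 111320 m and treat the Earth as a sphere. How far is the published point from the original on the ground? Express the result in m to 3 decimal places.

0.374 m

Δlat = 4.6019529 − 4.60195 = +0.0000029°; Δlon = 178.3030817 − 178.30308 = +0.0000017°.
N–S: 0.0000029° × 111320 m/° = 0.322828 m.
E–W at 4.60195°: 0.0000017° × 111320 × cos 4.60195° = 0.0000017 × 111320 × 0.9968 ≈ 0.188634 m.
Combined displacement = (0.322828² + 0.188634²)^½ ≈ 0.373899 m.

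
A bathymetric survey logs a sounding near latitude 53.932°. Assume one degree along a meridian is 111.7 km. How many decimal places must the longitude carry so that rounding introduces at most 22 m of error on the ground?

At 53.932° one degree of longitude covers 111700 × cos 53.932° ≈ 111700 × 0.5887 ≈ 65762.8 m.
N decimal places → at most half a unit in the last place, 0.5 × 10⁻ᴺ° = 65762.8/2 × 10⁻ᴺ m.
Setting 32881.4 × 10⁻ᴺ ≤ 22 gives 10ᴺ ≥ 1495, i.e. N ≥ 3.17.
N = 3 would give 32.9 m (too coarse); N = 4 gives 3.29 m ≤ 22 m.

4 decimal places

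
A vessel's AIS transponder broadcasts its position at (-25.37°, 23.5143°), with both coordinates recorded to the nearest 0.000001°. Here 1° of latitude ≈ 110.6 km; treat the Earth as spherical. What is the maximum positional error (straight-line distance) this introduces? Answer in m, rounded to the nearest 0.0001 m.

Rounding to 6 decimal places leaves each coordinate within ±5e-07° of the true value.
North–south component: 5e-07° × 110600 = 0.0553 m.
Longitude error → 5e-07 × 110600 × cos 25.37° = 5e-07 × 110600 × 0.9036 ≈ 0.0499669 m.
Worst case both components are at the extreme and orthogonal: √(0.0553² + 0.0499669²) ≈ 0.0745304 m.

0.0745 m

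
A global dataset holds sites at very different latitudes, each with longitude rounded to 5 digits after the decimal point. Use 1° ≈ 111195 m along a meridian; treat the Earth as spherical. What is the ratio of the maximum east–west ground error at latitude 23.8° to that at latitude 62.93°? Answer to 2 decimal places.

2.01

Rounding to 5 decimal places leaves the longitude within ±5e-06° of the true value.
Error at 23.8° = 5e-06° × 111195 × cos 23.8° ≈ 0.55597 × 0.9150 = 0.50869 m.
At 62.93°: 5e-06° × 111195 × cos 62.93° = 5e-06 × 111195 × 0.4551 ≈ 0.25301 m.
Ratio: 0.50869 / 0.25301 = cos 23.8° / cos 62.93° ≈ 2.0106.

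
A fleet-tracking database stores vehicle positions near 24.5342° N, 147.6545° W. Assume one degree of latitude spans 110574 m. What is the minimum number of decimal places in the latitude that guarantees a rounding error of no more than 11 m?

4

One degree of latitude covers 110574 m.
With N decimal places the half-ulp bound is 0.5·10⁻ᴺ°, or 0.5·10⁻ᴺ × 110574 m on the ground.
Need 0.5 × 110574 × 10⁻ᴺ ≤ 11 → 10⁻ᴺ ≤ 1.990e-04, so N ≥ 3.70.
N = 3 would give 55.3 m (too coarse); N = 4 gives 5.53 m ≤ 11 m.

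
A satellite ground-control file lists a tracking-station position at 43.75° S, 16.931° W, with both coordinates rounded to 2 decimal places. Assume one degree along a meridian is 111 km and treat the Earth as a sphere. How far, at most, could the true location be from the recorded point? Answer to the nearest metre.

Rounding to 2 decimal places leaves each coordinate within ±0.005° of the true value.
North–south component: 0.005° × 111000 = 555 m.
East–west component at 43.75°: 0.005° × 111000 × cos 43.75° ≈ 0.005 × 80182.4 ≈ 400.912 m.
Combining orthogonally: (555² + 400.912²)^½ ≈ 684.657 m.

685 metres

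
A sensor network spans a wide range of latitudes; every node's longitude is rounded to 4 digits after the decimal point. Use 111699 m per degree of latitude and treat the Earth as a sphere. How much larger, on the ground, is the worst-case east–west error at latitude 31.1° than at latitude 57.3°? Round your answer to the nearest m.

Rounding to 4 decimal places leaves the longitude within ±5e-05° of the true value.
Error at 31.1° = 5e-05° × 111699 × cos 31.1° ≈ 5.585 × 0.8563 = 4.7822 m.
Error at 57.3° = 5e-05° × 111699 × cos 57.3° ≈ 5.585 × 0.5402 = 3.0172 m.
Difference: 4.7822 − 3.0172 = 1.765 m.

2 m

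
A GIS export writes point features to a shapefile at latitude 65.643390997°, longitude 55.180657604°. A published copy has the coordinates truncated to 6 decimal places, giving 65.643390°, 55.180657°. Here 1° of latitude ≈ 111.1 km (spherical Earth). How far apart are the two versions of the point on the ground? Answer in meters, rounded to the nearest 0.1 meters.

Δlat = 65.643390997 − 65.643390 = +0.000000997°; Δlon = 55.180657604 − 55.180657 = +0.000000604°.
N–S: 0.000000997° × 111100 m/° = 0.110767 m.
East–west at this latitude: 0.000000604° × 111100 × cos 65.6434° ≈ 0.000000604 × 45819.3 = 0.0276748 m.
Distance: √(0.110767² + 0.0276748²) ≈ 0.114172 m.

0.1 meters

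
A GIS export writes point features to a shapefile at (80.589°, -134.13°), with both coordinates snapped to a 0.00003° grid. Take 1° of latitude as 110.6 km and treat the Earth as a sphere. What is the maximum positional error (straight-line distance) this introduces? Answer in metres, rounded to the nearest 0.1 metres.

1.7 metres

With a 0.00003° grid the true value lies within half a step, ±0.00003°/2 = ±1.5e-05°, of the stored one.
N–S: 1.5e-05° × 110600 m/° = 1.659 m.
East–west component at 80.589°: 1.5e-05° × 110600 × cos 80.589° ≈ 1.5e-05 × 18084.8 ≈ 0.271272 m.
Worst case both components are at the extreme and orthogonal: √(1.659² + 0.271272²) ≈ 1.68103 m.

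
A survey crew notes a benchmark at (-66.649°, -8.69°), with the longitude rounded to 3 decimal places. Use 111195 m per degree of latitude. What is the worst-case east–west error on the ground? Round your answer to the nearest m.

Rounding to 3 decimal places leaves the longitude within ±0.0005° of the true value.
One degree of longitude at 66.649° is 111195 × cos 66.649° ≈ 111195 × 0.3964 = 44073.6 m.
East–west error: 0.0005° × 44073.6 m/° ≈ 22.0368 m.

22 m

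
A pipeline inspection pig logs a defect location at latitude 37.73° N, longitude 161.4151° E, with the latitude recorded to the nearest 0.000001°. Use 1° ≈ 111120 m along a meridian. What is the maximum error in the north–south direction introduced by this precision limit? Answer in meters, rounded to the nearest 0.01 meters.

0.06 meters

Rounding to 6 decimal places leaves the latitude within ±5e-07° of the true value.
So the N–S error is at most 5e-07 × 111120 = 0.05556 m.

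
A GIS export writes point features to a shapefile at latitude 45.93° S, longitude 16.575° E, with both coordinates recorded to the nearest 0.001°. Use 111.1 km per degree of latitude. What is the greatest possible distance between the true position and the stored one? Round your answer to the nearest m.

68 m

Rounding to 3 decimal places leaves each coordinate within ±0.0005° of the true value.
N–S: 0.0005° × 111100 m/° = 55.55 m.
East–west component at 45.93°: 0.0005° × 111100 × cos 45.93° ≈ 0.0005 × 77274.1 ≈ 38.6371 m.
Combining orthogonally: (55.55² + 38.6371²)^½ ≈ 67.6655 m.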